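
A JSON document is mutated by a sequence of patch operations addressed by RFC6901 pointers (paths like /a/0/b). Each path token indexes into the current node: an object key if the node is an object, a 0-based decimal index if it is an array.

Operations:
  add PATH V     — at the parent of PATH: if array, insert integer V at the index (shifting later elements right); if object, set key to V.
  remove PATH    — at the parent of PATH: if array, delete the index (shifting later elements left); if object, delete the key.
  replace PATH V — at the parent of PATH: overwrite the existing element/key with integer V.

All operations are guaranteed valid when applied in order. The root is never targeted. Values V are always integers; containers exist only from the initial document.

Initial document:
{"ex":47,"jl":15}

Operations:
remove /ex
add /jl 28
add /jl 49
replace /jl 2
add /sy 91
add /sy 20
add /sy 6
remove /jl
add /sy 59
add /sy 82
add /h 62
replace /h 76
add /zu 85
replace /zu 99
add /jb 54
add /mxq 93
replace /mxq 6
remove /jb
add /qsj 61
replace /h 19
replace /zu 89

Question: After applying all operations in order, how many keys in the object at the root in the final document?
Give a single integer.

Answer: 5

Derivation:
After op 1 (remove /ex): {"jl":15}
After op 2 (add /jl 28): {"jl":28}
After op 3 (add /jl 49): {"jl":49}
After op 4 (replace /jl 2): {"jl":2}
After op 5 (add /sy 91): {"jl":2,"sy":91}
After op 6 (add /sy 20): {"jl":2,"sy":20}
After op 7 (add /sy 6): {"jl":2,"sy":6}
After op 8 (remove /jl): {"sy":6}
After op 9 (add /sy 59): {"sy":59}
After op 10 (add /sy 82): {"sy":82}
After op 11 (add /h 62): {"h":62,"sy":82}
After op 12 (replace /h 76): {"h":76,"sy":82}
After op 13 (add /zu 85): {"h":76,"sy":82,"zu":85}
After op 14 (replace /zu 99): {"h":76,"sy":82,"zu":99}
After op 15 (add /jb 54): {"h":76,"jb":54,"sy":82,"zu":99}
After op 16 (add /mxq 93): {"h":76,"jb":54,"mxq":93,"sy":82,"zu":99}
After op 17 (replace /mxq 6): {"h":76,"jb":54,"mxq":6,"sy":82,"zu":99}
After op 18 (remove /jb): {"h":76,"mxq":6,"sy":82,"zu":99}
After op 19 (add /qsj 61): {"h":76,"mxq":6,"qsj":61,"sy":82,"zu":99}
After op 20 (replace /h 19): {"h":19,"mxq":6,"qsj":61,"sy":82,"zu":99}
After op 21 (replace /zu 89): {"h":19,"mxq":6,"qsj":61,"sy":82,"zu":89}
Size at the root: 5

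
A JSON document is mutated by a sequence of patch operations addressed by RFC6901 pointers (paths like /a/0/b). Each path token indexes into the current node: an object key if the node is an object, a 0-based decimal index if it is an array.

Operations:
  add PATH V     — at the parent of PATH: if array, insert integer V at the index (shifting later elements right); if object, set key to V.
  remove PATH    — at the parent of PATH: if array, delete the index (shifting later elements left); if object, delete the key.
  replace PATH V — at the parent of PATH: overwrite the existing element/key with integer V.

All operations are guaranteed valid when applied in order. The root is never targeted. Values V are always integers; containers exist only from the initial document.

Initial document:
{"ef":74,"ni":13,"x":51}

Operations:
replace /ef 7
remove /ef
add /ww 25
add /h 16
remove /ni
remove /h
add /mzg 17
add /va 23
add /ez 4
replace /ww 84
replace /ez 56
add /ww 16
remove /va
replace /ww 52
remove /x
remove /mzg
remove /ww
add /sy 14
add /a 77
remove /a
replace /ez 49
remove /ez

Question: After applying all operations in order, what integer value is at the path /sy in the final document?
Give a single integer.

After op 1 (replace /ef 7): {"ef":7,"ni":13,"x":51}
After op 2 (remove /ef): {"ni":13,"x":51}
After op 3 (add /ww 25): {"ni":13,"ww":25,"x":51}
After op 4 (add /h 16): {"h":16,"ni":13,"ww":25,"x":51}
After op 5 (remove /ni): {"h":16,"ww":25,"x":51}
After op 6 (remove /h): {"ww":25,"x":51}
After op 7 (add /mzg 17): {"mzg":17,"ww":25,"x":51}
After op 8 (add /va 23): {"mzg":17,"va":23,"ww":25,"x":51}
After op 9 (add /ez 4): {"ez":4,"mzg":17,"va":23,"ww":25,"x":51}
After op 10 (replace /ww 84): {"ez":4,"mzg":17,"va":23,"ww":84,"x":51}
After op 11 (replace /ez 56): {"ez":56,"mzg":17,"va":23,"ww":84,"x":51}
After op 12 (add /ww 16): {"ez":56,"mzg":17,"va":23,"ww":16,"x":51}
After op 13 (remove /va): {"ez":56,"mzg":17,"ww":16,"x":51}
After op 14 (replace /ww 52): {"ez":56,"mzg":17,"ww":52,"x":51}
After op 15 (remove /x): {"ez":56,"mzg":17,"ww":52}
After op 16 (remove /mzg): {"ez":56,"ww":52}
After op 17 (remove /ww): {"ez":56}
After op 18 (add /sy 14): {"ez":56,"sy":14}
After op 19 (add /a 77): {"a":77,"ez":56,"sy":14}
After op 20 (remove /a): {"ez":56,"sy":14}
After op 21 (replace /ez 49): {"ez":49,"sy":14}
After op 22 (remove /ez): {"sy":14}
Value at /sy: 14

Answer: 14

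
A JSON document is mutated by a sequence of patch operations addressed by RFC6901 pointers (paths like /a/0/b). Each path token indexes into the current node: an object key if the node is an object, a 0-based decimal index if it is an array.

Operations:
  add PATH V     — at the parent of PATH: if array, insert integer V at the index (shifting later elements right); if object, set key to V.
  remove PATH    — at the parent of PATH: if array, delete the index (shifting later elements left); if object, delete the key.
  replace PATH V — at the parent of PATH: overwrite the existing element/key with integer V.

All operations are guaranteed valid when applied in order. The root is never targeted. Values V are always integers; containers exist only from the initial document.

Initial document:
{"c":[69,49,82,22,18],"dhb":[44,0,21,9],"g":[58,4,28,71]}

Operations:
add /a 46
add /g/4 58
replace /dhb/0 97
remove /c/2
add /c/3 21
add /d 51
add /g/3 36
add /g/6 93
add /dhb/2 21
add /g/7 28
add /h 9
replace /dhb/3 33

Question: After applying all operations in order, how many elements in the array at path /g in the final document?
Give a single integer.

Answer: 8

Derivation:
After op 1 (add /a 46): {"a":46,"c":[69,49,82,22,18],"dhb":[44,0,21,9],"g":[58,4,28,71]}
After op 2 (add /g/4 58): {"a":46,"c":[69,49,82,22,18],"dhb":[44,0,21,9],"g":[58,4,28,71,58]}
After op 3 (replace /dhb/0 97): {"a":46,"c":[69,49,82,22,18],"dhb":[97,0,21,9],"g":[58,4,28,71,58]}
After op 4 (remove /c/2): {"a":46,"c":[69,49,22,18],"dhb":[97,0,21,9],"g":[58,4,28,71,58]}
After op 5 (add /c/3 21): {"a":46,"c":[69,49,22,21,18],"dhb":[97,0,21,9],"g":[58,4,28,71,58]}
After op 6 (add /d 51): {"a":46,"c":[69,49,22,21,18],"d":51,"dhb":[97,0,21,9],"g":[58,4,28,71,58]}
After op 7 (add /g/3 36): {"a":46,"c":[69,49,22,21,18],"d":51,"dhb":[97,0,21,9],"g":[58,4,28,36,71,58]}
After op 8 (add /g/6 93): {"a":46,"c":[69,49,22,21,18],"d":51,"dhb":[97,0,21,9],"g":[58,4,28,36,71,58,93]}
After op 9 (add /dhb/2 21): {"a":46,"c":[69,49,22,21,18],"d":51,"dhb":[97,0,21,21,9],"g":[58,4,28,36,71,58,93]}
After op 10 (add /g/7 28): {"a":46,"c":[69,49,22,21,18],"d":51,"dhb":[97,0,21,21,9],"g":[58,4,28,36,71,58,93,28]}
After op 11 (add /h 9): {"a":46,"c":[69,49,22,21,18],"d":51,"dhb":[97,0,21,21,9],"g":[58,4,28,36,71,58,93,28],"h":9}
After op 12 (replace /dhb/3 33): {"a":46,"c":[69,49,22,21,18],"d":51,"dhb":[97,0,21,33,9],"g":[58,4,28,36,71,58,93,28],"h":9}
Size at path /g: 8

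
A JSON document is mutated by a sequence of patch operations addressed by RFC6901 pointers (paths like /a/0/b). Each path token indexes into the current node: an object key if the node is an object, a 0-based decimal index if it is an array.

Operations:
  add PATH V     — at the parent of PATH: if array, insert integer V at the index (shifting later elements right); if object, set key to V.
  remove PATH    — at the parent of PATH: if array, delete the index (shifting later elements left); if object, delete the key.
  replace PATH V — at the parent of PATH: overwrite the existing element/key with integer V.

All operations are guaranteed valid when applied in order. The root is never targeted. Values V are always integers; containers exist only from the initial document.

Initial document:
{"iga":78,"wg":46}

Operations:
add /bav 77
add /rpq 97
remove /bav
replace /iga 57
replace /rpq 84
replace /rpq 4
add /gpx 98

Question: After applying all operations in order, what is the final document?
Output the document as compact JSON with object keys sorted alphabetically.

Answer: {"gpx":98,"iga":57,"rpq":4,"wg":46}

Derivation:
After op 1 (add /bav 77): {"bav":77,"iga":78,"wg":46}
After op 2 (add /rpq 97): {"bav":77,"iga":78,"rpq":97,"wg":46}
After op 3 (remove /bav): {"iga":78,"rpq":97,"wg":46}
After op 4 (replace /iga 57): {"iga":57,"rpq":97,"wg":46}
After op 5 (replace /rpq 84): {"iga":57,"rpq":84,"wg":46}
After op 6 (replace /rpq 4): {"iga":57,"rpq":4,"wg":46}
After op 7 (add /gpx 98): {"gpx":98,"iga":57,"rpq":4,"wg":46}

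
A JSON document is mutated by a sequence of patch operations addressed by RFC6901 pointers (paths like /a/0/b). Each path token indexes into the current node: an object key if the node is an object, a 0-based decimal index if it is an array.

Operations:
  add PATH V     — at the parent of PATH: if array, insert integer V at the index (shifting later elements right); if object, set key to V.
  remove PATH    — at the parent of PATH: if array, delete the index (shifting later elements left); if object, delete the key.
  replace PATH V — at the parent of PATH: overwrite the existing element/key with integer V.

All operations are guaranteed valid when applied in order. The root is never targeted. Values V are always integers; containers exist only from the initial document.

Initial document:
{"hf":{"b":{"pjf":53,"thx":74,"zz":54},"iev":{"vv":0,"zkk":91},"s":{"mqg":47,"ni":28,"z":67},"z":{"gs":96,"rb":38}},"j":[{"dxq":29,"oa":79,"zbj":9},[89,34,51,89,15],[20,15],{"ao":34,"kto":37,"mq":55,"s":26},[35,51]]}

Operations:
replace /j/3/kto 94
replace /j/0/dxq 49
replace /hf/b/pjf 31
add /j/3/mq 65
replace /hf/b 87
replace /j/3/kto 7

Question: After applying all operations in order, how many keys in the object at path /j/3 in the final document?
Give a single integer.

Answer: 4

Derivation:
After op 1 (replace /j/3/kto 94): {"hf":{"b":{"pjf":53,"thx":74,"zz":54},"iev":{"vv":0,"zkk":91},"s":{"mqg":47,"ni":28,"z":67},"z":{"gs":96,"rb":38}},"j":[{"dxq":29,"oa":79,"zbj":9},[89,34,51,89,15],[20,15],{"ao":34,"kto":94,"mq":55,"s":26},[35,51]]}
After op 2 (replace /j/0/dxq 49): {"hf":{"b":{"pjf":53,"thx":74,"zz":54},"iev":{"vv":0,"zkk":91},"s":{"mqg":47,"ni":28,"z":67},"z":{"gs":96,"rb":38}},"j":[{"dxq":49,"oa":79,"zbj":9},[89,34,51,89,15],[20,15],{"ao":34,"kto":94,"mq":55,"s":26},[35,51]]}
After op 3 (replace /hf/b/pjf 31): {"hf":{"b":{"pjf":31,"thx":74,"zz":54},"iev":{"vv":0,"zkk":91},"s":{"mqg":47,"ni":28,"z":67},"z":{"gs":96,"rb":38}},"j":[{"dxq":49,"oa":79,"zbj":9},[89,34,51,89,15],[20,15],{"ao":34,"kto":94,"mq":55,"s":26},[35,51]]}
After op 4 (add /j/3/mq 65): {"hf":{"b":{"pjf":31,"thx":74,"zz":54},"iev":{"vv":0,"zkk":91},"s":{"mqg":47,"ni":28,"z":67},"z":{"gs":96,"rb":38}},"j":[{"dxq":49,"oa":79,"zbj":9},[89,34,51,89,15],[20,15],{"ao":34,"kto":94,"mq":65,"s":26},[35,51]]}
After op 5 (replace /hf/b 87): {"hf":{"b":87,"iev":{"vv":0,"zkk":91},"s":{"mqg":47,"ni":28,"z":67},"z":{"gs":96,"rb":38}},"j":[{"dxq":49,"oa":79,"zbj":9},[89,34,51,89,15],[20,15],{"ao":34,"kto":94,"mq":65,"s":26},[35,51]]}
After op 6 (replace /j/3/kto 7): {"hf":{"b":87,"iev":{"vv":0,"zkk":91},"s":{"mqg":47,"ni":28,"z":67},"z":{"gs":96,"rb":38}},"j":[{"dxq":49,"oa":79,"zbj":9},[89,34,51,89,15],[20,15],{"ao":34,"kto":7,"mq":65,"s":26},[35,51]]}
Size at path /j/3: 4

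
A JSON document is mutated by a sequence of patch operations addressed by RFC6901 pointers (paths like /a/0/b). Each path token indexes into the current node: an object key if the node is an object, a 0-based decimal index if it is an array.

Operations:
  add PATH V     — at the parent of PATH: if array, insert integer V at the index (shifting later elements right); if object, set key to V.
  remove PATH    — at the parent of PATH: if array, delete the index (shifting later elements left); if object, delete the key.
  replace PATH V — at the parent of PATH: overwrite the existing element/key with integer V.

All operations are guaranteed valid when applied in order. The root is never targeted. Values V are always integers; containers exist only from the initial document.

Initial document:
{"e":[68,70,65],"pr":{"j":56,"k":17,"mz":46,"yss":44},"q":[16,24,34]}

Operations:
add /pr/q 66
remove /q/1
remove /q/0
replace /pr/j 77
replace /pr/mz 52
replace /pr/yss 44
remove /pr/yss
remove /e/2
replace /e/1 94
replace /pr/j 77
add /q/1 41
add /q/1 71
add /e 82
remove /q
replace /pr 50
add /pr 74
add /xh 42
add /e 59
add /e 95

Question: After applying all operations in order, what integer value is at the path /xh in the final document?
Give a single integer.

After op 1 (add /pr/q 66): {"e":[68,70,65],"pr":{"j":56,"k":17,"mz":46,"q":66,"yss":44},"q":[16,24,34]}
After op 2 (remove /q/1): {"e":[68,70,65],"pr":{"j":56,"k":17,"mz":46,"q":66,"yss":44},"q":[16,34]}
After op 3 (remove /q/0): {"e":[68,70,65],"pr":{"j":56,"k":17,"mz":46,"q":66,"yss":44},"q":[34]}
After op 4 (replace /pr/j 77): {"e":[68,70,65],"pr":{"j":77,"k":17,"mz":46,"q":66,"yss":44},"q":[34]}
After op 5 (replace /pr/mz 52): {"e":[68,70,65],"pr":{"j":77,"k":17,"mz":52,"q":66,"yss":44},"q":[34]}
After op 6 (replace /pr/yss 44): {"e":[68,70,65],"pr":{"j":77,"k":17,"mz":52,"q":66,"yss":44},"q":[34]}
After op 7 (remove /pr/yss): {"e":[68,70,65],"pr":{"j":77,"k":17,"mz":52,"q":66},"q":[34]}
After op 8 (remove /e/2): {"e":[68,70],"pr":{"j":77,"k":17,"mz":52,"q":66},"q":[34]}
After op 9 (replace /e/1 94): {"e":[68,94],"pr":{"j":77,"k":17,"mz":52,"q":66},"q":[34]}
After op 10 (replace /pr/j 77): {"e":[68,94],"pr":{"j":77,"k":17,"mz":52,"q":66},"q":[34]}
After op 11 (add /q/1 41): {"e":[68,94],"pr":{"j":77,"k":17,"mz":52,"q":66},"q":[34,41]}
After op 12 (add /q/1 71): {"e":[68,94],"pr":{"j":77,"k":17,"mz":52,"q":66},"q":[34,71,41]}
After op 13 (add /e 82): {"e":82,"pr":{"j":77,"k":17,"mz":52,"q":66},"q":[34,71,41]}
After op 14 (remove /q): {"e":82,"pr":{"j":77,"k":17,"mz":52,"q":66}}
After op 15 (replace /pr 50): {"e":82,"pr":50}
After op 16 (add /pr 74): {"e":82,"pr":74}
After op 17 (add /xh 42): {"e":82,"pr":74,"xh":42}
After op 18 (add /e 59): {"e":59,"pr":74,"xh":42}
After op 19 (add /e 95): {"e":95,"pr":74,"xh":42}
Value at /xh: 42

Answer: 42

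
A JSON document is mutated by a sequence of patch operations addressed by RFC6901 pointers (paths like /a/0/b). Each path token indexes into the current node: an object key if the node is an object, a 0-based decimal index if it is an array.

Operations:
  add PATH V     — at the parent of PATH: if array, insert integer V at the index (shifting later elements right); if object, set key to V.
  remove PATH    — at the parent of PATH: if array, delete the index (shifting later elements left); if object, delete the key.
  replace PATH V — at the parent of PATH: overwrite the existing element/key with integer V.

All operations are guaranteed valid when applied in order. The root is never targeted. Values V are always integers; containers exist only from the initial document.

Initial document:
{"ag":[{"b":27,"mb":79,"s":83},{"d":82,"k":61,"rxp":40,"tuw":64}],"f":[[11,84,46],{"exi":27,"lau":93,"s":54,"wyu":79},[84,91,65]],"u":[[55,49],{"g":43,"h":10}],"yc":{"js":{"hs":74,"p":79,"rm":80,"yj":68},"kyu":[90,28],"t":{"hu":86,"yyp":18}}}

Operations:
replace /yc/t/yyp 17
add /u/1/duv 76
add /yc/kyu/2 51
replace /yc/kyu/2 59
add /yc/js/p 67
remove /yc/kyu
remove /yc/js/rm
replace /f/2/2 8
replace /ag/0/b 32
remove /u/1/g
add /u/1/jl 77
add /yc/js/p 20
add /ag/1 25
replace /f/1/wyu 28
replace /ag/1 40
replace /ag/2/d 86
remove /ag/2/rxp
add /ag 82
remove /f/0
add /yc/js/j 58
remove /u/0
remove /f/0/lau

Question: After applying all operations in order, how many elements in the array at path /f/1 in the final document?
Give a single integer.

After op 1 (replace /yc/t/yyp 17): {"ag":[{"b":27,"mb":79,"s":83},{"d":82,"k":61,"rxp":40,"tuw":64}],"f":[[11,84,46],{"exi":27,"lau":93,"s":54,"wyu":79},[84,91,65]],"u":[[55,49],{"g":43,"h":10}],"yc":{"js":{"hs":74,"p":79,"rm":80,"yj":68},"kyu":[90,28],"t":{"hu":86,"yyp":17}}}
After op 2 (add /u/1/duv 76): {"ag":[{"b":27,"mb":79,"s":83},{"d":82,"k":61,"rxp":40,"tuw":64}],"f":[[11,84,46],{"exi":27,"lau":93,"s":54,"wyu":79},[84,91,65]],"u":[[55,49],{"duv":76,"g":43,"h":10}],"yc":{"js":{"hs":74,"p":79,"rm":80,"yj":68},"kyu":[90,28],"t":{"hu":86,"yyp":17}}}
After op 3 (add /yc/kyu/2 51): {"ag":[{"b":27,"mb":79,"s":83},{"d":82,"k":61,"rxp":40,"tuw":64}],"f":[[11,84,46],{"exi":27,"lau":93,"s":54,"wyu":79},[84,91,65]],"u":[[55,49],{"duv":76,"g":43,"h":10}],"yc":{"js":{"hs":74,"p":79,"rm":80,"yj":68},"kyu":[90,28,51],"t":{"hu":86,"yyp":17}}}
After op 4 (replace /yc/kyu/2 59): {"ag":[{"b":27,"mb":79,"s":83},{"d":82,"k":61,"rxp":40,"tuw":64}],"f":[[11,84,46],{"exi":27,"lau":93,"s":54,"wyu":79},[84,91,65]],"u":[[55,49],{"duv":76,"g":43,"h":10}],"yc":{"js":{"hs":74,"p":79,"rm":80,"yj":68},"kyu":[90,28,59],"t":{"hu":86,"yyp":17}}}
After op 5 (add /yc/js/p 67): {"ag":[{"b":27,"mb":79,"s":83},{"d":82,"k":61,"rxp":40,"tuw":64}],"f":[[11,84,46],{"exi":27,"lau":93,"s":54,"wyu":79},[84,91,65]],"u":[[55,49],{"duv":76,"g":43,"h":10}],"yc":{"js":{"hs":74,"p":67,"rm":80,"yj":68},"kyu":[90,28,59],"t":{"hu":86,"yyp":17}}}
After op 6 (remove /yc/kyu): {"ag":[{"b":27,"mb":79,"s":83},{"d":82,"k":61,"rxp":40,"tuw":64}],"f":[[11,84,46],{"exi":27,"lau":93,"s":54,"wyu":79},[84,91,65]],"u":[[55,49],{"duv":76,"g":43,"h":10}],"yc":{"js":{"hs":74,"p":67,"rm":80,"yj":68},"t":{"hu":86,"yyp":17}}}
After op 7 (remove /yc/js/rm): {"ag":[{"b":27,"mb":79,"s":83},{"d":82,"k":61,"rxp":40,"tuw":64}],"f":[[11,84,46],{"exi":27,"lau":93,"s":54,"wyu":79},[84,91,65]],"u":[[55,49],{"duv":76,"g":43,"h":10}],"yc":{"js":{"hs":74,"p":67,"yj":68},"t":{"hu":86,"yyp":17}}}
After op 8 (replace /f/2/2 8): {"ag":[{"b":27,"mb":79,"s":83},{"d":82,"k":61,"rxp":40,"tuw":64}],"f":[[11,84,46],{"exi":27,"lau":93,"s":54,"wyu":79},[84,91,8]],"u":[[55,49],{"duv":76,"g":43,"h":10}],"yc":{"js":{"hs":74,"p":67,"yj":68},"t":{"hu":86,"yyp":17}}}
After op 9 (replace /ag/0/b 32): {"ag":[{"b":32,"mb":79,"s":83},{"d":82,"k":61,"rxp":40,"tuw":64}],"f":[[11,84,46],{"exi":27,"lau":93,"s":54,"wyu":79},[84,91,8]],"u":[[55,49],{"duv":76,"g":43,"h":10}],"yc":{"js":{"hs":74,"p":67,"yj":68},"t":{"hu":86,"yyp":17}}}
After op 10 (remove /u/1/g): {"ag":[{"b":32,"mb":79,"s":83},{"d":82,"k":61,"rxp":40,"tuw":64}],"f":[[11,84,46],{"exi":27,"lau":93,"s":54,"wyu":79},[84,91,8]],"u":[[55,49],{"duv":76,"h":10}],"yc":{"js":{"hs":74,"p":67,"yj":68},"t":{"hu":86,"yyp":17}}}
After op 11 (add /u/1/jl 77): {"ag":[{"b":32,"mb":79,"s":83},{"d":82,"k":61,"rxp":40,"tuw":64}],"f":[[11,84,46],{"exi":27,"lau":93,"s":54,"wyu":79},[84,91,8]],"u":[[55,49],{"duv":76,"h":10,"jl":77}],"yc":{"js":{"hs":74,"p":67,"yj":68},"t":{"hu":86,"yyp":17}}}
After op 12 (add /yc/js/p 20): {"ag":[{"b":32,"mb":79,"s":83},{"d":82,"k":61,"rxp":40,"tuw":64}],"f":[[11,84,46],{"exi":27,"lau":93,"s":54,"wyu":79},[84,91,8]],"u":[[55,49],{"duv":76,"h":10,"jl":77}],"yc":{"js":{"hs":74,"p":20,"yj":68},"t":{"hu":86,"yyp":17}}}
After op 13 (add /ag/1 25): {"ag":[{"b":32,"mb":79,"s":83},25,{"d":82,"k":61,"rxp":40,"tuw":64}],"f":[[11,84,46],{"exi":27,"lau":93,"s":54,"wyu":79},[84,91,8]],"u":[[55,49],{"duv":76,"h":10,"jl":77}],"yc":{"js":{"hs":74,"p":20,"yj":68},"t":{"hu":86,"yyp":17}}}
After op 14 (replace /f/1/wyu 28): {"ag":[{"b":32,"mb":79,"s":83},25,{"d":82,"k":61,"rxp":40,"tuw":64}],"f":[[11,84,46],{"exi":27,"lau":93,"s":54,"wyu":28},[84,91,8]],"u":[[55,49],{"duv":76,"h":10,"jl":77}],"yc":{"js":{"hs":74,"p":20,"yj":68},"t":{"hu":86,"yyp":17}}}
After op 15 (replace /ag/1 40): {"ag":[{"b":32,"mb":79,"s":83},40,{"d":82,"k":61,"rxp":40,"tuw":64}],"f":[[11,84,46],{"exi":27,"lau":93,"s":54,"wyu":28},[84,91,8]],"u":[[55,49],{"duv":76,"h":10,"jl":77}],"yc":{"js":{"hs":74,"p":20,"yj":68},"t":{"hu":86,"yyp":17}}}
After op 16 (replace /ag/2/d 86): {"ag":[{"b":32,"mb":79,"s":83},40,{"d":86,"k":61,"rxp":40,"tuw":64}],"f":[[11,84,46],{"exi":27,"lau":93,"s":54,"wyu":28},[84,91,8]],"u":[[55,49],{"duv":76,"h":10,"jl":77}],"yc":{"js":{"hs":74,"p":20,"yj":68},"t":{"hu":86,"yyp":17}}}
After op 17 (remove /ag/2/rxp): {"ag":[{"b":32,"mb":79,"s":83},40,{"d":86,"k":61,"tuw":64}],"f":[[11,84,46],{"exi":27,"lau":93,"s":54,"wyu":28},[84,91,8]],"u":[[55,49],{"duv":76,"h":10,"jl":77}],"yc":{"js":{"hs":74,"p":20,"yj":68},"t":{"hu":86,"yyp":17}}}
After op 18 (add /ag 82): {"ag":82,"f":[[11,84,46],{"exi":27,"lau":93,"s":54,"wyu":28},[84,91,8]],"u":[[55,49],{"duv":76,"h":10,"jl":77}],"yc":{"js":{"hs":74,"p":20,"yj":68},"t":{"hu":86,"yyp":17}}}
After op 19 (remove /f/0): {"ag":82,"f":[{"exi":27,"lau":93,"s":54,"wyu":28},[84,91,8]],"u":[[55,49],{"duv":76,"h":10,"jl":77}],"yc":{"js":{"hs":74,"p":20,"yj":68},"t":{"hu":86,"yyp":17}}}
After op 20 (add /yc/js/j 58): {"ag":82,"f":[{"exi":27,"lau":93,"s":54,"wyu":28},[84,91,8]],"u":[[55,49],{"duv":76,"h":10,"jl":77}],"yc":{"js":{"hs":74,"j":58,"p":20,"yj":68},"t":{"hu":86,"yyp":17}}}
After op 21 (remove /u/0): {"ag":82,"f":[{"exi":27,"lau":93,"s":54,"wyu":28},[84,91,8]],"u":[{"duv":76,"h":10,"jl":77}],"yc":{"js":{"hs":74,"j":58,"p":20,"yj":68},"t":{"hu":86,"yyp":17}}}
After op 22 (remove /f/0/lau): {"ag":82,"f":[{"exi":27,"s":54,"wyu":28},[84,91,8]],"u":[{"duv":76,"h":10,"jl":77}],"yc":{"js":{"hs":74,"j":58,"p":20,"yj":68},"t":{"hu":86,"yyp":17}}}
Size at path /f/1: 3

Answer: 3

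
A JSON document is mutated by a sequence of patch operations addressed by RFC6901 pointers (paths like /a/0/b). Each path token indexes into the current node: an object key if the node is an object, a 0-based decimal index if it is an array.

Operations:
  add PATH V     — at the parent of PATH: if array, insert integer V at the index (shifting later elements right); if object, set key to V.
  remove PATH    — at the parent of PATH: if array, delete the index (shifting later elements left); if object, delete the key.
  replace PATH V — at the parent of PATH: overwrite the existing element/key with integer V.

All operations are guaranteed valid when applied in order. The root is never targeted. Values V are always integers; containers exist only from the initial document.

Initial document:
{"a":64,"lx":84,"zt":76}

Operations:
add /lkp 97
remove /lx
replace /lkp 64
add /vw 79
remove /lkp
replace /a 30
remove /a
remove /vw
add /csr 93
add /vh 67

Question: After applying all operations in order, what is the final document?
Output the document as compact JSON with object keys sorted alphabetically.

After op 1 (add /lkp 97): {"a":64,"lkp":97,"lx":84,"zt":76}
After op 2 (remove /lx): {"a":64,"lkp":97,"zt":76}
After op 3 (replace /lkp 64): {"a":64,"lkp":64,"zt":76}
After op 4 (add /vw 79): {"a":64,"lkp":64,"vw":79,"zt":76}
After op 5 (remove /lkp): {"a":64,"vw":79,"zt":76}
After op 6 (replace /a 30): {"a":30,"vw":79,"zt":76}
After op 7 (remove /a): {"vw":79,"zt":76}
After op 8 (remove /vw): {"zt":76}
After op 9 (add /csr 93): {"csr":93,"zt":76}
After op 10 (add /vh 67): {"csr":93,"vh":67,"zt":76}

Answer: {"csr":93,"vh":67,"zt":76}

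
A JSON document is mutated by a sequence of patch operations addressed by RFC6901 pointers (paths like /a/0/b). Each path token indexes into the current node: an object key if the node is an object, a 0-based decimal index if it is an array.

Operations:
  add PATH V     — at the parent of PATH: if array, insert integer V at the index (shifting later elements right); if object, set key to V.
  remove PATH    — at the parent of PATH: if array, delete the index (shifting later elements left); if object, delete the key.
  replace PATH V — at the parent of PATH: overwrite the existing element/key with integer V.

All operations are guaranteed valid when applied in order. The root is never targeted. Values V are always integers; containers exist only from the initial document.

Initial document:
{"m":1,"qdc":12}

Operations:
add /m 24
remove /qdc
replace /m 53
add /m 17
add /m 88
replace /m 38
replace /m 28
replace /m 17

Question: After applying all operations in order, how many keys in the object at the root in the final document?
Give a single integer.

After op 1 (add /m 24): {"m":24,"qdc":12}
After op 2 (remove /qdc): {"m":24}
After op 3 (replace /m 53): {"m":53}
After op 4 (add /m 17): {"m":17}
After op 5 (add /m 88): {"m":88}
After op 6 (replace /m 38): {"m":38}
After op 7 (replace /m 28): {"m":28}
After op 8 (replace /m 17): {"m":17}
Size at the root: 1

Answer: 1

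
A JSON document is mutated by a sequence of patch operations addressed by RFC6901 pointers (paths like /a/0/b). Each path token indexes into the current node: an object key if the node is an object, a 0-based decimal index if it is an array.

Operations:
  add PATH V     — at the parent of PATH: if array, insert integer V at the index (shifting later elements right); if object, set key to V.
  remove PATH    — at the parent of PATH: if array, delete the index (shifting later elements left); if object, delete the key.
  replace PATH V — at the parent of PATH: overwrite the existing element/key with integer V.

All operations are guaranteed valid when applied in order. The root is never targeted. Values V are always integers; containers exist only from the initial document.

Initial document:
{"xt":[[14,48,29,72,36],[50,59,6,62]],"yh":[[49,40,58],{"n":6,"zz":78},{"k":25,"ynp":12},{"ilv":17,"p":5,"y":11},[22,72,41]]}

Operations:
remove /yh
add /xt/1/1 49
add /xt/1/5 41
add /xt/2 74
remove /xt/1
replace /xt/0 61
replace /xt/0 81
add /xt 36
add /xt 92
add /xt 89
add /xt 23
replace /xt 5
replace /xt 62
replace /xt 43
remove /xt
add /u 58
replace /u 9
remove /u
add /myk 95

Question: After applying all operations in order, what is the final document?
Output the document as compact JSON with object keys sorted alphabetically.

After op 1 (remove /yh): {"xt":[[14,48,29,72,36],[50,59,6,62]]}
After op 2 (add /xt/1/1 49): {"xt":[[14,48,29,72,36],[50,49,59,6,62]]}
After op 3 (add /xt/1/5 41): {"xt":[[14,48,29,72,36],[50,49,59,6,62,41]]}
After op 4 (add /xt/2 74): {"xt":[[14,48,29,72,36],[50,49,59,6,62,41],74]}
After op 5 (remove /xt/1): {"xt":[[14,48,29,72,36],74]}
After op 6 (replace /xt/0 61): {"xt":[61,74]}
After op 7 (replace /xt/0 81): {"xt":[81,74]}
After op 8 (add /xt 36): {"xt":36}
After op 9 (add /xt 92): {"xt":92}
After op 10 (add /xt 89): {"xt":89}
After op 11 (add /xt 23): {"xt":23}
After op 12 (replace /xt 5): {"xt":5}
After op 13 (replace /xt 62): {"xt":62}
After op 14 (replace /xt 43): {"xt":43}
After op 15 (remove /xt): {}
After op 16 (add /u 58): {"u":58}
After op 17 (replace /u 9): {"u":9}
After op 18 (remove /u): {}
After op 19 (add /myk 95): {"myk":95}

Answer: {"myk":95}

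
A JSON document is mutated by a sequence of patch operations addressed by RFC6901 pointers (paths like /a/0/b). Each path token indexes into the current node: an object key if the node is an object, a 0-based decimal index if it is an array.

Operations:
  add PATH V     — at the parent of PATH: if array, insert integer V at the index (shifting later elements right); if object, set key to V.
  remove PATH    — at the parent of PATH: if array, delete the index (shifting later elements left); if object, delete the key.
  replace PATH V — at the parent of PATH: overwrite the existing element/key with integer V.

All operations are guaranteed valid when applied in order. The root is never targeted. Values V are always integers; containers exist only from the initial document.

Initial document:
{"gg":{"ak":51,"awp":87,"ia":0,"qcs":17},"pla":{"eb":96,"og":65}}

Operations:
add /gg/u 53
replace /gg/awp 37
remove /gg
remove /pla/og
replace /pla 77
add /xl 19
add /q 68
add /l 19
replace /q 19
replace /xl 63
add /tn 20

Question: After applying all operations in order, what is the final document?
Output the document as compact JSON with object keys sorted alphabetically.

Answer: {"l":19,"pla":77,"q":19,"tn":20,"xl":63}

Derivation:
After op 1 (add /gg/u 53): {"gg":{"ak":51,"awp":87,"ia":0,"qcs":17,"u":53},"pla":{"eb":96,"og":65}}
After op 2 (replace /gg/awp 37): {"gg":{"ak":51,"awp":37,"ia":0,"qcs":17,"u":53},"pla":{"eb":96,"og":65}}
After op 3 (remove /gg): {"pla":{"eb":96,"og":65}}
After op 4 (remove /pla/og): {"pla":{"eb":96}}
After op 5 (replace /pla 77): {"pla":77}
After op 6 (add /xl 19): {"pla":77,"xl":19}
After op 7 (add /q 68): {"pla":77,"q":68,"xl":19}
After op 8 (add /l 19): {"l":19,"pla":77,"q":68,"xl":19}
After op 9 (replace /q 19): {"l":19,"pla":77,"q":19,"xl":19}
After op 10 (replace /xl 63): {"l":19,"pla":77,"q":19,"xl":63}
After op 11 (add /tn 20): {"l":19,"pla":77,"q":19,"tn":20,"xl":63}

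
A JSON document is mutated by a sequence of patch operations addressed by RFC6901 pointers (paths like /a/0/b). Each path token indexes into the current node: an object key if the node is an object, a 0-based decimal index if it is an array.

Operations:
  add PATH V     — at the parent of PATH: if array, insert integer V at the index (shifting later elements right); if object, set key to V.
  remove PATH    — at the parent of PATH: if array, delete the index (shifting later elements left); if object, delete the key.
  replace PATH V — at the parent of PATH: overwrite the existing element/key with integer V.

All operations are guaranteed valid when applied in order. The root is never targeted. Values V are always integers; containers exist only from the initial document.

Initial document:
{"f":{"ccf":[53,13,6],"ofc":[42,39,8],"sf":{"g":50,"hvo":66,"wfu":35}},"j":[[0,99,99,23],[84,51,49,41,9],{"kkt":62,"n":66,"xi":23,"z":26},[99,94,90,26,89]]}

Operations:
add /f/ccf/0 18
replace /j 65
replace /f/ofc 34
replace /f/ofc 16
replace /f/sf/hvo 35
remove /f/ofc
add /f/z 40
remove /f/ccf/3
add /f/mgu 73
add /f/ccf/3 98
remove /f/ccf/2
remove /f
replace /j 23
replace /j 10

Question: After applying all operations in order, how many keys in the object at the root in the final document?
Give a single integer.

After op 1 (add /f/ccf/0 18): {"f":{"ccf":[18,53,13,6],"ofc":[42,39,8],"sf":{"g":50,"hvo":66,"wfu":35}},"j":[[0,99,99,23],[84,51,49,41,9],{"kkt":62,"n":66,"xi":23,"z":26},[99,94,90,26,89]]}
After op 2 (replace /j 65): {"f":{"ccf":[18,53,13,6],"ofc":[42,39,8],"sf":{"g":50,"hvo":66,"wfu":35}},"j":65}
After op 3 (replace /f/ofc 34): {"f":{"ccf":[18,53,13,6],"ofc":34,"sf":{"g":50,"hvo":66,"wfu":35}},"j":65}
After op 4 (replace /f/ofc 16): {"f":{"ccf":[18,53,13,6],"ofc":16,"sf":{"g":50,"hvo":66,"wfu":35}},"j":65}
After op 5 (replace /f/sf/hvo 35): {"f":{"ccf":[18,53,13,6],"ofc":16,"sf":{"g":50,"hvo":35,"wfu":35}},"j":65}
After op 6 (remove /f/ofc): {"f":{"ccf":[18,53,13,6],"sf":{"g":50,"hvo":35,"wfu":35}},"j":65}
After op 7 (add /f/z 40): {"f":{"ccf":[18,53,13,6],"sf":{"g":50,"hvo":35,"wfu":35},"z":40},"j":65}
After op 8 (remove /f/ccf/3): {"f":{"ccf":[18,53,13],"sf":{"g":50,"hvo":35,"wfu":35},"z":40},"j":65}
After op 9 (add /f/mgu 73): {"f":{"ccf":[18,53,13],"mgu":73,"sf":{"g":50,"hvo":35,"wfu":35},"z":40},"j":65}
After op 10 (add /f/ccf/3 98): {"f":{"ccf":[18,53,13,98],"mgu":73,"sf":{"g":50,"hvo":35,"wfu":35},"z":40},"j":65}
After op 11 (remove /f/ccf/2): {"f":{"ccf":[18,53,98],"mgu":73,"sf":{"g":50,"hvo":35,"wfu":35},"z":40},"j":65}
After op 12 (remove /f): {"j":65}
After op 13 (replace /j 23): {"j":23}
After op 14 (replace /j 10): {"j":10}
Size at the root: 1

Answer: 1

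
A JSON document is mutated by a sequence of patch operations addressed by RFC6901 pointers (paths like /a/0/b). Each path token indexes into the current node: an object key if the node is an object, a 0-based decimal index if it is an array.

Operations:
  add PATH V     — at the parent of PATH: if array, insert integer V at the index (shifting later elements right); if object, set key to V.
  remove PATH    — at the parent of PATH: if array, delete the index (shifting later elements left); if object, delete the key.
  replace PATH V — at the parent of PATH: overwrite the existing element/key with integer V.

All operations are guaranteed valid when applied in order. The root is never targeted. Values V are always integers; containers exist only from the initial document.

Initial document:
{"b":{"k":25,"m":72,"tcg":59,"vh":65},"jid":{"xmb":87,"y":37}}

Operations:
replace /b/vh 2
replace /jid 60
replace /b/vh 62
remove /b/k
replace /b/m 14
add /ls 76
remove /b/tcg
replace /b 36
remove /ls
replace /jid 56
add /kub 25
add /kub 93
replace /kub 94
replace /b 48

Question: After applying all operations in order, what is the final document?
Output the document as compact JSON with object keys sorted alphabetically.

After op 1 (replace /b/vh 2): {"b":{"k":25,"m":72,"tcg":59,"vh":2},"jid":{"xmb":87,"y":37}}
After op 2 (replace /jid 60): {"b":{"k":25,"m":72,"tcg":59,"vh":2},"jid":60}
After op 3 (replace /b/vh 62): {"b":{"k":25,"m":72,"tcg":59,"vh":62},"jid":60}
After op 4 (remove /b/k): {"b":{"m":72,"tcg":59,"vh":62},"jid":60}
After op 5 (replace /b/m 14): {"b":{"m":14,"tcg":59,"vh":62},"jid":60}
After op 6 (add /ls 76): {"b":{"m":14,"tcg":59,"vh":62},"jid":60,"ls":76}
After op 7 (remove /b/tcg): {"b":{"m":14,"vh":62},"jid":60,"ls":76}
After op 8 (replace /b 36): {"b":36,"jid":60,"ls":76}
After op 9 (remove /ls): {"b":36,"jid":60}
After op 10 (replace /jid 56): {"b":36,"jid":56}
After op 11 (add /kub 25): {"b":36,"jid":56,"kub":25}
After op 12 (add /kub 93): {"b":36,"jid":56,"kub":93}
After op 13 (replace /kub 94): {"b":36,"jid":56,"kub":94}
After op 14 (replace /b 48): {"b":48,"jid":56,"kub":94}

Answer: {"b":48,"jid":56,"kub":94}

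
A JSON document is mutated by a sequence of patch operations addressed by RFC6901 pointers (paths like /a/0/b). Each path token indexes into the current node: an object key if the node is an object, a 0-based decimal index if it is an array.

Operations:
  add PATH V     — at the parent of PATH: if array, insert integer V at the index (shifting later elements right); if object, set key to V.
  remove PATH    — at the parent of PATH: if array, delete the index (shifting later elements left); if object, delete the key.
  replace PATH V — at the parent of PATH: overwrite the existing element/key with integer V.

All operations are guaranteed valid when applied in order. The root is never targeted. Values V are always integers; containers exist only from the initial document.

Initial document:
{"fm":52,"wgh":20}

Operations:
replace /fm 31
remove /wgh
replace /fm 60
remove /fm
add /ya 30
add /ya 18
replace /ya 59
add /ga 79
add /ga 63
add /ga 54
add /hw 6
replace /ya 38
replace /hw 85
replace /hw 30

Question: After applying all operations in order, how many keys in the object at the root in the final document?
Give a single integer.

After op 1 (replace /fm 31): {"fm":31,"wgh":20}
After op 2 (remove /wgh): {"fm":31}
After op 3 (replace /fm 60): {"fm":60}
After op 4 (remove /fm): {}
After op 5 (add /ya 30): {"ya":30}
After op 6 (add /ya 18): {"ya":18}
After op 7 (replace /ya 59): {"ya":59}
After op 8 (add /ga 79): {"ga":79,"ya":59}
After op 9 (add /ga 63): {"ga":63,"ya":59}
After op 10 (add /ga 54): {"ga":54,"ya":59}
After op 11 (add /hw 6): {"ga":54,"hw":6,"ya":59}
After op 12 (replace /ya 38): {"ga":54,"hw":6,"ya":38}
After op 13 (replace /hw 85): {"ga":54,"hw":85,"ya":38}
After op 14 (replace /hw 30): {"ga":54,"hw":30,"ya":38}
Size at the root: 3

Answer: 3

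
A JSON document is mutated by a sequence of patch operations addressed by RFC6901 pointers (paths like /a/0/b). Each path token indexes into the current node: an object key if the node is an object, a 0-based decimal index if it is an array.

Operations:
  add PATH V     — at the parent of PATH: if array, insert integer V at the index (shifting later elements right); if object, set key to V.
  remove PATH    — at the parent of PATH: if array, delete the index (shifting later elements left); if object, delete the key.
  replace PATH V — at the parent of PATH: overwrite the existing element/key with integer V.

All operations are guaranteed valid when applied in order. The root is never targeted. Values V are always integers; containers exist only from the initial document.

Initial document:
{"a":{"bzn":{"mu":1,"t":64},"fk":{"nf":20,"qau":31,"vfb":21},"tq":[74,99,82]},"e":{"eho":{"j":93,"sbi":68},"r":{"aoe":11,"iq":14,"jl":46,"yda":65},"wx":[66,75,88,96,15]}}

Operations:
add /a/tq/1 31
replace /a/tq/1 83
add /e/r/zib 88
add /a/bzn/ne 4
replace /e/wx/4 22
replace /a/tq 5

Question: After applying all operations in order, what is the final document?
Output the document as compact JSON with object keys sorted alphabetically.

After op 1 (add /a/tq/1 31): {"a":{"bzn":{"mu":1,"t":64},"fk":{"nf":20,"qau":31,"vfb":21},"tq":[74,31,99,82]},"e":{"eho":{"j":93,"sbi":68},"r":{"aoe":11,"iq":14,"jl":46,"yda":65},"wx":[66,75,88,96,15]}}
After op 2 (replace /a/tq/1 83): {"a":{"bzn":{"mu":1,"t":64},"fk":{"nf":20,"qau":31,"vfb":21},"tq":[74,83,99,82]},"e":{"eho":{"j":93,"sbi":68},"r":{"aoe":11,"iq":14,"jl":46,"yda":65},"wx":[66,75,88,96,15]}}
After op 3 (add /e/r/zib 88): {"a":{"bzn":{"mu":1,"t":64},"fk":{"nf":20,"qau":31,"vfb":21},"tq":[74,83,99,82]},"e":{"eho":{"j":93,"sbi":68},"r":{"aoe":11,"iq":14,"jl":46,"yda":65,"zib":88},"wx":[66,75,88,96,15]}}
After op 4 (add /a/bzn/ne 4): {"a":{"bzn":{"mu":1,"ne":4,"t":64},"fk":{"nf":20,"qau":31,"vfb":21},"tq":[74,83,99,82]},"e":{"eho":{"j":93,"sbi":68},"r":{"aoe":11,"iq":14,"jl":46,"yda":65,"zib":88},"wx":[66,75,88,96,15]}}
After op 5 (replace /e/wx/4 22): {"a":{"bzn":{"mu":1,"ne":4,"t":64},"fk":{"nf":20,"qau":31,"vfb":21},"tq":[74,83,99,82]},"e":{"eho":{"j":93,"sbi":68},"r":{"aoe":11,"iq":14,"jl":46,"yda":65,"zib":88},"wx":[66,75,88,96,22]}}
After op 6 (replace /a/tq 5): {"a":{"bzn":{"mu":1,"ne":4,"t":64},"fk":{"nf":20,"qau":31,"vfb":21},"tq":5},"e":{"eho":{"j":93,"sbi":68},"r":{"aoe":11,"iq":14,"jl":46,"yda":65,"zib":88},"wx":[66,75,88,96,22]}}

Answer: {"a":{"bzn":{"mu":1,"ne":4,"t":64},"fk":{"nf":20,"qau":31,"vfb":21},"tq":5},"e":{"eho":{"j":93,"sbi":68},"r":{"aoe":11,"iq":14,"jl":46,"yda":65,"zib":88},"wx":[66,75,88,96,22]}}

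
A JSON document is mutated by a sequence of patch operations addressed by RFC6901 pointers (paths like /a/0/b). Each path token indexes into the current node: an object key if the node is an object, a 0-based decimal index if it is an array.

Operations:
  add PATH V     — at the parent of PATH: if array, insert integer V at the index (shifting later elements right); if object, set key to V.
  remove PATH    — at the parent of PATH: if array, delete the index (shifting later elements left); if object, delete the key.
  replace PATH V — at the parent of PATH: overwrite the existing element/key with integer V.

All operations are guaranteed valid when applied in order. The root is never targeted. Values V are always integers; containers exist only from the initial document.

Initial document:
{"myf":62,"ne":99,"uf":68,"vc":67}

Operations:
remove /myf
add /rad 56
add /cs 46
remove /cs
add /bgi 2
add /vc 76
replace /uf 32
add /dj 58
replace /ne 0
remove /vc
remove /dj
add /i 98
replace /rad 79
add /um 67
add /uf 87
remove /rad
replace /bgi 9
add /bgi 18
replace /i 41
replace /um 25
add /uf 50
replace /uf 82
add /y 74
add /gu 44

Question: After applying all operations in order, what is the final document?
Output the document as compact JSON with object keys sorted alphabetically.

Answer: {"bgi":18,"gu":44,"i":41,"ne":0,"uf":82,"um":25,"y":74}

Derivation:
After op 1 (remove /myf): {"ne":99,"uf":68,"vc":67}
After op 2 (add /rad 56): {"ne":99,"rad":56,"uf":68,"vc":67}
After op 3 (add /cs 46): {"cs":46,"ne":99,"rad":56,"uf":68,"vc":67}
After op 4 (remove /cs): {"ne":99,"rad":56,"uf":68,"vc":67}
After op 5 (add /bgi 2): {"bgi":2,"ne":99,"rad":56,"uf":68,"vc":67}
After op 6 (add /vc 76): {"bgi":2,"ne":99,"rad":56,"uf":68,"vc":76}
After op 7 (replace /uf 32): {"bgi":2,"ne":99,"rad":56,"uf":32,"vc":76}
After op 8 (add /dj 58): {"bgi":2,"dj":58,"ne":99,"rad":56,"uf":32,"vc":76}
After op 9 (replace /ne 0): {"bgi":2,"dj":58,"ne":0,"rad":56,"uf":32,"vc":76}
After op 10 (remove /vc): {"bgi":2,"dj":58,"ne":0,"rad":56,"uf":32}
After op 11 (remove /dj): {"bgi":2,"ne":0,"rad":56,"uf":32}
After op 12 (add /i 98): {"bgi":2,"i":98,"ne":0,"rad":56,"uf":32}
After op 13 (replace /rad 79): {"bgi":2,"i":98,"ne":0,"rad":79,"uf":32}
After op 14 (add /um 67): {"bgi":2,"i":98,"ne":0,"rad":79,"uf":32,"um":67}
After op 15 (add /uf 87): {"bgi":2,"i":98,"ne":0,"rad":79,"uf":87,"um":67}
After op 16 (remove /rad): {"bgi":2,"i":98,"ne":0,"uf":87,"um":67}
After op 17 (replace /bgi 9): {"bgi":9,"i":98,"ne":0,"uf":87,"um":67}
After op 18 (add /bgi 18): {"bgi":18,"i":98,"ne":0,"uf":87,"um":67}
After op 19 (replace /i 41): {"bgi":18,"i":41,"ne":0,"uf":87,"um":67}
After op 20 (replace /um 25): {"bgi":18,"i":41,"ne":0,"uf":87,"um":25}
After op 21 (add /uf 50): {"bgi":18,"i":41,"ne":0,"uf":50,"um":25}
After op 22 (replace /uf 82): {"bgi":18,"i":41,"ne":0,"uf":82,"um":25}
After op 23 (add /y 74): {"bgi":18,"i":41,"ne":0,"uf":82,"um":25,"y":74}
After op 24 (add /gu 44): {"bgi":18,"gu":44,"i":41,"ne":0,"uf":82,"um":25,"y":74}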